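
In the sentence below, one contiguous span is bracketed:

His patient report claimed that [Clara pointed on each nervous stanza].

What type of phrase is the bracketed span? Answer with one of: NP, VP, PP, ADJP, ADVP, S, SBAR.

S

"pointed" is the head of the bracketed span, so the span is a clause: S.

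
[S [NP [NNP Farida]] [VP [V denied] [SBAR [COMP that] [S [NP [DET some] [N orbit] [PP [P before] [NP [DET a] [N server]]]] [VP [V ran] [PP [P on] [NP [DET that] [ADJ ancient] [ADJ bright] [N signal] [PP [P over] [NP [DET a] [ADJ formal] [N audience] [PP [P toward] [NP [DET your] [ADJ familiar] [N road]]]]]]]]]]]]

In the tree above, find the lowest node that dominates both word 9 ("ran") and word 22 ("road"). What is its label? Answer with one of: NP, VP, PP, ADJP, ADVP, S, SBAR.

VP

Both words fall inside [VP ran on that ancient bright signal over a formal audience toward your familiar road] (words 9–22), and no smaller constituent contains them both. Label: VP.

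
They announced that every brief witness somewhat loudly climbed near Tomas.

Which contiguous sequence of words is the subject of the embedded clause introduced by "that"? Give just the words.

The subject of the embedded clause introduced by "that" is the NP immediately before the verb "climbed": "every brief witness".

every brief witness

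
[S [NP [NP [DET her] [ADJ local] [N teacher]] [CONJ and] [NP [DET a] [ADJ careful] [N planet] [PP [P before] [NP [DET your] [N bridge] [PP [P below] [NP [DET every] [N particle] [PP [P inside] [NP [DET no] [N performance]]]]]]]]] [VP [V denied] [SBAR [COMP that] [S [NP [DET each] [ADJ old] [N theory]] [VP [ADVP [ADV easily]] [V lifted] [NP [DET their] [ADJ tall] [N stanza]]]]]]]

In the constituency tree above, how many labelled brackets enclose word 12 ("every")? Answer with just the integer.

8

Counting open brackets not yet closed at "every": [S [NP [NP [PP [NP [PP [NP [DET = 8.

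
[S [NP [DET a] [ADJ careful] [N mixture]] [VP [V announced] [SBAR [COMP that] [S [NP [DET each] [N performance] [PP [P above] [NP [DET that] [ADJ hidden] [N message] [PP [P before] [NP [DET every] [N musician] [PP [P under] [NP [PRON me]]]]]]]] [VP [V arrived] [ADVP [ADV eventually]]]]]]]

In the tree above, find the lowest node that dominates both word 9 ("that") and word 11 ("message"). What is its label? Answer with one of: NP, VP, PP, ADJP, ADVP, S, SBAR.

NP

Both words fall inside [NP that hidden message before every musician under me] (words 9–16), and no smaller constituent contains them both. Label: NP.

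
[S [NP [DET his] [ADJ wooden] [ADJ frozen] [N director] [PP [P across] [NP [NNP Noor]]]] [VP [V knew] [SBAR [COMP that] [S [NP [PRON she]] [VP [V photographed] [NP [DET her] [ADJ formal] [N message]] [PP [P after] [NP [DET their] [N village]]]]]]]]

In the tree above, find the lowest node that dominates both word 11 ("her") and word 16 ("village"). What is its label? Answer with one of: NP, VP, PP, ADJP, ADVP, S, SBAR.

Word 11 lies under S → VP → SBAR → S → VP → NP → DET; word 16 lies under S → VP → SBAR → S → VP → PP → NP → N. The lowest shared node is the VP.

VP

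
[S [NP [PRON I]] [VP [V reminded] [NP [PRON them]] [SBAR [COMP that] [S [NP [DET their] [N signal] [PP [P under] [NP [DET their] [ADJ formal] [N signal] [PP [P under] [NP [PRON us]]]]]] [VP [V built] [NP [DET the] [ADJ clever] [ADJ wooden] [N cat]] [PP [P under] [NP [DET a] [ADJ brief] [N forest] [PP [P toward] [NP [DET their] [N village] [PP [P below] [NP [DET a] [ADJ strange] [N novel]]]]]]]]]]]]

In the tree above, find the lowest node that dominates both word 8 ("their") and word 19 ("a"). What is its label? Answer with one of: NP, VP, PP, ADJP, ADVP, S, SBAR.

S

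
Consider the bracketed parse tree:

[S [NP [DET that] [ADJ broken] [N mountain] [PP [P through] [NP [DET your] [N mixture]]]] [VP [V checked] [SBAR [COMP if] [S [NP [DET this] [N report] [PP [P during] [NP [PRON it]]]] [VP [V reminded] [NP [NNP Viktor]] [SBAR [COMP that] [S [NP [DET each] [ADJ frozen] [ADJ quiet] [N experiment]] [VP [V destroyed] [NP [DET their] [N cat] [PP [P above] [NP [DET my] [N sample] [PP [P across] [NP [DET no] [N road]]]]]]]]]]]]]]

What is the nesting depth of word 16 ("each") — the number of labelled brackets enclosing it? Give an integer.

Counting open brackets not yet closed at "each": [S [VP [SBAR [S [VP [SBAR [S [NP [DET = 9.

9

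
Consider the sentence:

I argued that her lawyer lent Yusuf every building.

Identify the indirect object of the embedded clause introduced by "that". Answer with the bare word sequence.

Yusuf

Within the embedded clause introduced by "that", the indirect object of "lent" is "Yusuf".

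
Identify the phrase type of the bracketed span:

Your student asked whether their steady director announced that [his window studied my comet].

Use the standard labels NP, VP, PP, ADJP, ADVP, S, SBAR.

"studied" is the head of the bracketed span, so the span is a clause: S.

S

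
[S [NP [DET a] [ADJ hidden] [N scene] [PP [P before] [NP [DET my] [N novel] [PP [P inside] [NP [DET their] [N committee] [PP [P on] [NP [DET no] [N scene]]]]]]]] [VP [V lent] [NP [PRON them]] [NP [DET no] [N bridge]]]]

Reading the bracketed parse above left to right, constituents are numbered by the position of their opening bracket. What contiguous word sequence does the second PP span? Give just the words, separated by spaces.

Opening `[PP` markers occur at word positions 4, 7, 10; the second of these opens the constituent [PP inside their committee on no scene].

inside their committee on no scene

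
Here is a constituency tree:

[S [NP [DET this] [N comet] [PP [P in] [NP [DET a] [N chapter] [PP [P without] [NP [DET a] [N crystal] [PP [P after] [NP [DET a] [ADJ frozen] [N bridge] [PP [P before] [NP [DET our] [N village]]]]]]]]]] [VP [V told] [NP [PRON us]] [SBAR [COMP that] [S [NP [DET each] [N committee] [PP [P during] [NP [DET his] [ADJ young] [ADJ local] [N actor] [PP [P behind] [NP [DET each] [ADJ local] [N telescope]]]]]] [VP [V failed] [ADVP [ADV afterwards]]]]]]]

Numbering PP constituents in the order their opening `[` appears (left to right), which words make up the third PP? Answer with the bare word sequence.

after a frozen bridge before our village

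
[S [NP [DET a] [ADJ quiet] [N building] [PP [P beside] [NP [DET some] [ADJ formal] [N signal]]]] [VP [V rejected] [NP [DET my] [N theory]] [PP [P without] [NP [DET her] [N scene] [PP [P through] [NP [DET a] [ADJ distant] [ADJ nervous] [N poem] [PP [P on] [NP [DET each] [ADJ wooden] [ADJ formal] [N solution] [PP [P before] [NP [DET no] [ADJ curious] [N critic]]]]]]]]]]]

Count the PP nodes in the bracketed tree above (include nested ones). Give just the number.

5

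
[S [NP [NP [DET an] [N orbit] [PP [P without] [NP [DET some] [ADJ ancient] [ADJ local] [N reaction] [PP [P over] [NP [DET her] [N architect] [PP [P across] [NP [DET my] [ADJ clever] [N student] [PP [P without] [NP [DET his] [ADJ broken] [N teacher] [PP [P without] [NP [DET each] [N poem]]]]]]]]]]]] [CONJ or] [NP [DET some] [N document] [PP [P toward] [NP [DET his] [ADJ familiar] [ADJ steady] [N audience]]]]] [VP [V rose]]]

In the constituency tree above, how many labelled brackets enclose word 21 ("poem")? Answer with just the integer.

14

Path from the root down to the word: S → NP → NP → PP → NP → PP → NP → PP → NP → PP → NP → PP → NP → N. That is 14 enclosing brackets.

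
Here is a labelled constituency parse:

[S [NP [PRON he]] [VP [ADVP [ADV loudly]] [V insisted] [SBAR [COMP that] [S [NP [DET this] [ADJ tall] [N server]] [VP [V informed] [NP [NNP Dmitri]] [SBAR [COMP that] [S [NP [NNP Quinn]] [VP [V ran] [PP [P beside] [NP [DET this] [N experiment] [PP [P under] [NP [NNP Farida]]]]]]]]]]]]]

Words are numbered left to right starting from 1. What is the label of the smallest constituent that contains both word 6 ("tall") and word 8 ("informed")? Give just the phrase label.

S

Both words fall inside [S this tall server informed Dmitri that Quinn ran beside this experiment under Farida] (words 5–17), and no smaller constituent contains them both. Label: S.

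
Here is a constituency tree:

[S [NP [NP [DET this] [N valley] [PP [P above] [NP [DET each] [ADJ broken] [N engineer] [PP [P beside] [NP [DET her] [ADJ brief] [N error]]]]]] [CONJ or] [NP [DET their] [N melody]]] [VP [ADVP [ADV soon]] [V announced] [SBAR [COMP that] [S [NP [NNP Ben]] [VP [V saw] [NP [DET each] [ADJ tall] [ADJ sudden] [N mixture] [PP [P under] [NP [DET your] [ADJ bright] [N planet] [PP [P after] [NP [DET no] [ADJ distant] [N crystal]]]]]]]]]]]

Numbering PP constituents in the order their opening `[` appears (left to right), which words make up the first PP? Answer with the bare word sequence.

above each broken engineer beside her brief error

The PP opening brackets appear, in order, over: "above each broken engineer beside her brief error"; "beside her brief error"; "under your bright planet after no distant crystal"; "after no distant crystal". The first one spans "above each broken engineer beside her brief error".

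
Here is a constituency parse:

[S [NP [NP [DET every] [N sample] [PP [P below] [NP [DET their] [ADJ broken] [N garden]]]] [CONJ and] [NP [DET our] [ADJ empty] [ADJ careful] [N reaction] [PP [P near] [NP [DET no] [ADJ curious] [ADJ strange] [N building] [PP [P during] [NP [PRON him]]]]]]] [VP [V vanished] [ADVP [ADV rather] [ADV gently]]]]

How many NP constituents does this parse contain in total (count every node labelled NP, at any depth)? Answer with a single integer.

6

The NP constituents are: [NP every sample below their broken garden and our empty careful reaction near no curious strange building during him]; [NP every sample below their broken garden]; [NP their broken garden]; [NP our empty careful reaction near no curious strange building during him]; [NP no curious strange building during him]; [NP him]. Total: 6.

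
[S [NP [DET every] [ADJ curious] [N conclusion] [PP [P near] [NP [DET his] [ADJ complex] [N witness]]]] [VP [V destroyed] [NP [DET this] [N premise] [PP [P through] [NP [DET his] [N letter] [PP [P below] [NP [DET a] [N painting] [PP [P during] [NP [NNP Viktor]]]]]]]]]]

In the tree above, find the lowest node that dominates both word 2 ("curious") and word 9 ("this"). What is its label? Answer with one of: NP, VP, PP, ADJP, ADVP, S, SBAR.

S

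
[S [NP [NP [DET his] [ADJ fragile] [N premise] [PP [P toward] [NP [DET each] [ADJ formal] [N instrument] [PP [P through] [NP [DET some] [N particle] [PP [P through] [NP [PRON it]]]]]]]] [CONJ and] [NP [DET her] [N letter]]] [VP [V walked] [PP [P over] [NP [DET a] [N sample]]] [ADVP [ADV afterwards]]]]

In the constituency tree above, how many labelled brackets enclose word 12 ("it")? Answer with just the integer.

10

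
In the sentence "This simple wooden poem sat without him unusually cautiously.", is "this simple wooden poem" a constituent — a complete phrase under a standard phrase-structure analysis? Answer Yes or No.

Yes

"this simple wooden poem" is exactly the noun phrase [NP this simple wooden poem], a complete constituent.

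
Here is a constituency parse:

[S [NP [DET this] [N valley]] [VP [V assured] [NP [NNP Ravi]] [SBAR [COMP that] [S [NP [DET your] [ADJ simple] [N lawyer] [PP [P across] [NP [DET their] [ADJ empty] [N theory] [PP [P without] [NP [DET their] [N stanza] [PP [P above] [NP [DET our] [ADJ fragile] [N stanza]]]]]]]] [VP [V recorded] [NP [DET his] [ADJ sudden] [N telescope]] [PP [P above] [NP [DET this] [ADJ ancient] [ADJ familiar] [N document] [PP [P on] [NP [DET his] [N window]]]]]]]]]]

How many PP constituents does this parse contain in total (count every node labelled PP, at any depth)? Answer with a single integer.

5

The PP constituents are: [PP across their empty theory without their stanza above our fragile stanza]; [PP without their stanza above our fragile stanza]; [PP above our fragile stanza]; [PP above this ancient familiar document on his window]; [PP on his window]. Total: 5.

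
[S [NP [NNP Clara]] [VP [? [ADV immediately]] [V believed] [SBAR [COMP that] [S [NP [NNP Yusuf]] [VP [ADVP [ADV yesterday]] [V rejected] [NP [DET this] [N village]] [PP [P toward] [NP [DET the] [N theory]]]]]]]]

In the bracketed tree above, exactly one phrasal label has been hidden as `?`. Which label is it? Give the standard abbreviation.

ADVP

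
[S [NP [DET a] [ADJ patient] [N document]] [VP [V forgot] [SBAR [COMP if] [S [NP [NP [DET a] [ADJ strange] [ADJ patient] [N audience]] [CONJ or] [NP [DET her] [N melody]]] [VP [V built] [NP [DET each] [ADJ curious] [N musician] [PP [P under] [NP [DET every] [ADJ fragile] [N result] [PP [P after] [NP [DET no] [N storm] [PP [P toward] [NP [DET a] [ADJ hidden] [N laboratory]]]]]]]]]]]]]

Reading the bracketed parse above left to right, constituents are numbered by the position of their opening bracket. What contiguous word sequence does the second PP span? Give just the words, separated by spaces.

after no storm toward a hidden laboratory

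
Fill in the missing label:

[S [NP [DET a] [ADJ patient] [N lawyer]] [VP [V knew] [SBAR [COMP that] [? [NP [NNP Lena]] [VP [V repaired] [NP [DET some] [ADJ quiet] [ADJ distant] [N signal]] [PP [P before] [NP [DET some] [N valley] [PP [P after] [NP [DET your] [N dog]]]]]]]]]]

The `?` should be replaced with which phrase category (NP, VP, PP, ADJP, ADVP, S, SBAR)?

S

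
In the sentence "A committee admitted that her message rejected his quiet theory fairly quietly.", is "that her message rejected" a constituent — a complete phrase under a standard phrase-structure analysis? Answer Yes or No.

No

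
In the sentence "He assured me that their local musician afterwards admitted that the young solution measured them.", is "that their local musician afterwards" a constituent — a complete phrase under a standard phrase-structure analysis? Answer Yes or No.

No

The sequence begins inside the complementizer "that" and ends inside the clause "their local musician afterwards admitted that the young solution measured them"; it crosses a phrase boundary, so no single node in the tree spans exactly those words.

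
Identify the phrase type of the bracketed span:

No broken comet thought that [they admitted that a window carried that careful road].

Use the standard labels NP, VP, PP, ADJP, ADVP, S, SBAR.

S

"admitted" is the head of the bracketed span, so the span is a clause: S.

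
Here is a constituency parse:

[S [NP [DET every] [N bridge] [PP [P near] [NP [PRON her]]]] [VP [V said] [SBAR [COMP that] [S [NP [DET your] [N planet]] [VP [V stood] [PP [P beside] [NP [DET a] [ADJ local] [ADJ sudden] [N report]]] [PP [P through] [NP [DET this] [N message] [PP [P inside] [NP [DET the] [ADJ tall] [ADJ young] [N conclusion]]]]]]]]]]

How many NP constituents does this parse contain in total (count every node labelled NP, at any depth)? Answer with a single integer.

6

Scanning left to right, an opening `[NP` appears at word positions 1, 4, 7, 11, 16, 19 — 6 in total.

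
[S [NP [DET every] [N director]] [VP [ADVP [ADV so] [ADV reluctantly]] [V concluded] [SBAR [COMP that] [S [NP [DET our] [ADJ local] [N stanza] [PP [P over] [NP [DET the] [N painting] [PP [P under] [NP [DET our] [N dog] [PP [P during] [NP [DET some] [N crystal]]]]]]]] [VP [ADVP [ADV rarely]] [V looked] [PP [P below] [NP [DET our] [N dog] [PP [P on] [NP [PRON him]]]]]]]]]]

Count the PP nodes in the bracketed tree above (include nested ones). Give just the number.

The PP constituents are: [PP over the painting under our dog during some crystal]; [PP under our dog during some crystal]; [PP during some crystal]; [PP below our dog on him]; [PP on him]. Total: 5.

5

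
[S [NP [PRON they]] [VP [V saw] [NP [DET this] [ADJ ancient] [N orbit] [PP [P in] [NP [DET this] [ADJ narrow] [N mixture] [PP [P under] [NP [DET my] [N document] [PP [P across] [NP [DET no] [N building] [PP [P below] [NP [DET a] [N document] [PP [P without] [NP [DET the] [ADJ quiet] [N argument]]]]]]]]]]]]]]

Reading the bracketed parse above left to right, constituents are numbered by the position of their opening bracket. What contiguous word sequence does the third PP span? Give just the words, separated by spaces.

across no building below a document without the quiet argument

In left-to-right order the PP constituents are "in this narrow mixture under my document across no building below a document without the quiet argument"; "under my document across no building below a document without the quiet argument"; "across no building below a document without the quiet argument"; "below a document without the quiet argument"; "without the quiet argument". Number 3 is "across no building below a document without the quiet argument".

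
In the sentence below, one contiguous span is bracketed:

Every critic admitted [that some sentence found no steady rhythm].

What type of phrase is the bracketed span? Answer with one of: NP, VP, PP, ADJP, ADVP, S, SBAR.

SBAR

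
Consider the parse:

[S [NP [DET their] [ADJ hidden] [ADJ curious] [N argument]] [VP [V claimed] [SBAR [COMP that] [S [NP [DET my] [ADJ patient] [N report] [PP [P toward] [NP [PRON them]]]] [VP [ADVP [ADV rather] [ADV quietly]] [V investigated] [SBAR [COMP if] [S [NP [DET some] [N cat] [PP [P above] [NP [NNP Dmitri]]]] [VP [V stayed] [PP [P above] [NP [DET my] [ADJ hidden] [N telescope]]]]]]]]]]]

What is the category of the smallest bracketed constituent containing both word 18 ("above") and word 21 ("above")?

S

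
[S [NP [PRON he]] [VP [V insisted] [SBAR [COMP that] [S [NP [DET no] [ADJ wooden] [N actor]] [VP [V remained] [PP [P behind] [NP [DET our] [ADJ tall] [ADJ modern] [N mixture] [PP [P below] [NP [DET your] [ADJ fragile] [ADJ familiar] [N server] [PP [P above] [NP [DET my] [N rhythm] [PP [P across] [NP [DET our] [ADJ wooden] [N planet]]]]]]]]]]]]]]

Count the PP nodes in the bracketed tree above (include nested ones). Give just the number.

The PP constituents are: [PP behind our tall modern mixture below your fragile familiar server above my rhythm across our wooden planet]; [PP below your fragile familiar server above my rhythm across our wooden planet]; [PP above my rhythm across our wooden planet]; [PP across our wooden planet]. Total: 4.

4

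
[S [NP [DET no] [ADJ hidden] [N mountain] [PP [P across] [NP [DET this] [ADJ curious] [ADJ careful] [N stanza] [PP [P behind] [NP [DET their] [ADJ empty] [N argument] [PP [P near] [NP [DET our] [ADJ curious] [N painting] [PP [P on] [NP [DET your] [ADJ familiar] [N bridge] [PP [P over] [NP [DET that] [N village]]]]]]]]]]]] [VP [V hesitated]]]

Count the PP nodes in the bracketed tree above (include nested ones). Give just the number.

Listing each PP by its span: [PP across this curious careful stanza behind their empty argument near our curious painting on your familiar bridge over that village]; [PP behind their empty argument near our curious painting on your familiar bridge over that village]; [PP near our curious painting on your familiar bridge over that village]; [PP on your familiar bridge over that village]; [PP over that village] — that makes 5.

5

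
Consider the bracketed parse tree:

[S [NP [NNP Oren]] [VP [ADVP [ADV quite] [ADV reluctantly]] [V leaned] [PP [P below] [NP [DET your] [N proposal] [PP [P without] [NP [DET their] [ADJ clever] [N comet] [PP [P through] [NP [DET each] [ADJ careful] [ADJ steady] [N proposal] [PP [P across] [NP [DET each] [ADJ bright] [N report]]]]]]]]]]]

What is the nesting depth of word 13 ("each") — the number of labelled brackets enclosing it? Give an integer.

9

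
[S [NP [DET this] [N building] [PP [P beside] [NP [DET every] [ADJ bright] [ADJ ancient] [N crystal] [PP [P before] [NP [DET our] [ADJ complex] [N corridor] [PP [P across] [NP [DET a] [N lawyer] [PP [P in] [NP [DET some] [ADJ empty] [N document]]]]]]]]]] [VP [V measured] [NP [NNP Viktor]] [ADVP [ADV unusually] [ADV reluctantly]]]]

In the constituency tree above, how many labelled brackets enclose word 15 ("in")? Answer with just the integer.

Path from the root down to the word: S → NP → PP → NP → PP → NP → PP → NP → PP → P. That is 10 enclosing brackets.

10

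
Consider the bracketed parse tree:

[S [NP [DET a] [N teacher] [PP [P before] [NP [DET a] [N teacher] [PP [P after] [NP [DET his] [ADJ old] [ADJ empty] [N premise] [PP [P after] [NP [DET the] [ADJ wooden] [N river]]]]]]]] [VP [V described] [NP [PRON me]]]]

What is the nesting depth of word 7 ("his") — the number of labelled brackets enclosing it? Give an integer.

7

The word sits inside DET, which is inside NP, inside PP, inside NP, inside PP, inside NP, inside S — 7 brackets in all.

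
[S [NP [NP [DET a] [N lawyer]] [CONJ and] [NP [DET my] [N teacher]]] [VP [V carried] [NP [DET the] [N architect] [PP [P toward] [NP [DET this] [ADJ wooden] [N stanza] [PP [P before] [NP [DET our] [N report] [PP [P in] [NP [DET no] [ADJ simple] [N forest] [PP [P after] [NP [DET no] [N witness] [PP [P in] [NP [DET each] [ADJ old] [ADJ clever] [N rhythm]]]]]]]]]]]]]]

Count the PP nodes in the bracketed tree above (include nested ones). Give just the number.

5

Scanning left to right, an opening `[PP` appears at word positions 9, 13, 16, 20, 23 — 5 in total.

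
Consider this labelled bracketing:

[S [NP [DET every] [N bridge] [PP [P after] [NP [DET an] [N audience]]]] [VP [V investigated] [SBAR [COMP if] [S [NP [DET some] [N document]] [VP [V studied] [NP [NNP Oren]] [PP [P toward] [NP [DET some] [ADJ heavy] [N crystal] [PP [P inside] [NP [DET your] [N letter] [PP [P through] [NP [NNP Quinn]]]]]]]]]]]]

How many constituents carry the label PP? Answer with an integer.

4

The PP constituents are: [PP after an audience]; [PP toward some heavy crystal inside your letter through Quinn]; [PP inside your letter through Quinn]; [PP through Quinn]. Total: 4.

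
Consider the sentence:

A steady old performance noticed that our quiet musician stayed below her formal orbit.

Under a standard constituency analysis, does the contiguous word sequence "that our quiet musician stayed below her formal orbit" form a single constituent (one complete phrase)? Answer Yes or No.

"that our quiet musician stayed below her formal orbit" is exactly the subordinate clause [SBAR that our quiet musician stayed below her formal orbit], a complete constituent.

Yes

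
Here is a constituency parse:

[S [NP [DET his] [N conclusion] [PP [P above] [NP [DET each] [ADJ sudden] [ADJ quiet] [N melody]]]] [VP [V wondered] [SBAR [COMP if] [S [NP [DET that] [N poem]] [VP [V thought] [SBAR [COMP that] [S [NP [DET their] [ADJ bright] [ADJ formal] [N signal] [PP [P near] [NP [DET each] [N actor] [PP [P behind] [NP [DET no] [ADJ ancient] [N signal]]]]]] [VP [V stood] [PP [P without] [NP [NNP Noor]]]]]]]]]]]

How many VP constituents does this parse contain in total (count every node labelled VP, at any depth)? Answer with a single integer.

3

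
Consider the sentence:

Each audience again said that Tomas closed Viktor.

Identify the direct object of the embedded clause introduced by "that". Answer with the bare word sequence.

Viktor

"closed" heads the VP of the embedded clause introduced by "that", and "Viktor" is its direct object.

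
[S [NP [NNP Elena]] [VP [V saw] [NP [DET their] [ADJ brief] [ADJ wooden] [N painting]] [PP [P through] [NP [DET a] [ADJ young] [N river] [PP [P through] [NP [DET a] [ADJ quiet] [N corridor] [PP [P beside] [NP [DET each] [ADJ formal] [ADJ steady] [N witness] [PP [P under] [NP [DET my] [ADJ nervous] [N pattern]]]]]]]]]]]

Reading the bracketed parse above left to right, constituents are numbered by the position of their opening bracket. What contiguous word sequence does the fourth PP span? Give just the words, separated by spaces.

under my nervous pattern

In left-to-right order the PP constituents are "through a young river through a quiet corridor beside each formal steady witness under my nervous pattern"; "through a quiet corridor beside each formal steady witness under my nervous pattern"; "beside each formal steady witness under my nervous pattern"; "under my nervous pattern". Number 4 is "under my nervous pattern".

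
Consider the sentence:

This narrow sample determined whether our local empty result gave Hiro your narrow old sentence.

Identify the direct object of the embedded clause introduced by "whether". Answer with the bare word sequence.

your narrow old sentence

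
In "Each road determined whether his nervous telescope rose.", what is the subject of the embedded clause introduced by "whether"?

his nervous telescope

The subject of the embedded clause introduced by "whether" is the NP immediately before the verb "rose": "his nervous telescope".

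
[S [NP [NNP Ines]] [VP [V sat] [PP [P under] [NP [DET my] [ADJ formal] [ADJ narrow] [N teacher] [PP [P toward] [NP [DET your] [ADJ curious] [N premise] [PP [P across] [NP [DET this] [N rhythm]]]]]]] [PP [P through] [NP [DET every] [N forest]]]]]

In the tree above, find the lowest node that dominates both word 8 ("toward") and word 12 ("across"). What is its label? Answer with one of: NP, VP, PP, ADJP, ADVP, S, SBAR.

PP

The smallest bracket enclosing both words is [PP toward your curious premise across this rhythm], so the label is PP.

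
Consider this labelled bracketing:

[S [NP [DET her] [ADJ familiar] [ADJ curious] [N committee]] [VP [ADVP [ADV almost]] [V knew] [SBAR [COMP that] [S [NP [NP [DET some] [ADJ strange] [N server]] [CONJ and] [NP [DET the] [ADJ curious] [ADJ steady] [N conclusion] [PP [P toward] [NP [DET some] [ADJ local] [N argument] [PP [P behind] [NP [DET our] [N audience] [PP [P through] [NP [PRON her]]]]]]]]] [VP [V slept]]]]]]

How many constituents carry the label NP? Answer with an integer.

7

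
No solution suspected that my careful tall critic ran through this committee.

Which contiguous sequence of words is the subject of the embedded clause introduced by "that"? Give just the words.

"my careful tall critic" is the NP that combines with the VP headed by "ran" to form the embedded clause introduced by "that" — the subject.

my careful tall critic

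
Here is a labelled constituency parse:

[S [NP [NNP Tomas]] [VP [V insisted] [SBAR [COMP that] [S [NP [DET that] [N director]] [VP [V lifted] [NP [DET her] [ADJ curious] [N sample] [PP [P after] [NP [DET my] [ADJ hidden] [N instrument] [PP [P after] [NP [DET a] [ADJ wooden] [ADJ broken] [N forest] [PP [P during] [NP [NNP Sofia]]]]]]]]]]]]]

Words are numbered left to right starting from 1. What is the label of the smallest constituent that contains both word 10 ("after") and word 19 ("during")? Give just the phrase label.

PP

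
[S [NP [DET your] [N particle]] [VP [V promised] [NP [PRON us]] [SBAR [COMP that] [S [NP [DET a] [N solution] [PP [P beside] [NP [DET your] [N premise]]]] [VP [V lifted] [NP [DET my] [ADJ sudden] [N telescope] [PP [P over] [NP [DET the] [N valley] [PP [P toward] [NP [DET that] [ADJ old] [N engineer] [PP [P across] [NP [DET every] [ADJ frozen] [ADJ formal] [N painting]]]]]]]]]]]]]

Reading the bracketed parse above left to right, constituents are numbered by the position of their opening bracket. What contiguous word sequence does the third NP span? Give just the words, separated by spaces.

a solution beside your premise

Opening `[NP` markers occur at word positions 1, 4, 6, 9, 12, 16, 19, 23; the third of these opens the constituent [NP a solution beside your premise].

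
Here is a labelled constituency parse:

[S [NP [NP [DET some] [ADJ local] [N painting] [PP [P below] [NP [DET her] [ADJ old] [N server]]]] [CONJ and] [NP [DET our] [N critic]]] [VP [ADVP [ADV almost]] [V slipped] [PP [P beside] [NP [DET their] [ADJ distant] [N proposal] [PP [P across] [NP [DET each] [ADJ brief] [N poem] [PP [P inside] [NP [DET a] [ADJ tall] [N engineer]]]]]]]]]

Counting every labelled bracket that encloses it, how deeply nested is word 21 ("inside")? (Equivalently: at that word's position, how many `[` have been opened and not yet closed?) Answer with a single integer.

8

The word sits inside P, which is inside PP, inside NP, inside PP, inside NP, inside PP, inside VP, inside S — 8 brackets in all.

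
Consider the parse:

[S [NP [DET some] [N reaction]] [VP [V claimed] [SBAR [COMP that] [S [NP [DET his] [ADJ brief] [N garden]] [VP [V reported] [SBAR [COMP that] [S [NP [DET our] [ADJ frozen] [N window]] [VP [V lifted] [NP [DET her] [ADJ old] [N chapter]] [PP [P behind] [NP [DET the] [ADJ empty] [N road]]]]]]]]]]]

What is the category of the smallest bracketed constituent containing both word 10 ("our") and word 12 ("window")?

NP

Both words fall inside [NP our frozen window] (words 10–12), and no smaller constituent contains them both. Label: NP.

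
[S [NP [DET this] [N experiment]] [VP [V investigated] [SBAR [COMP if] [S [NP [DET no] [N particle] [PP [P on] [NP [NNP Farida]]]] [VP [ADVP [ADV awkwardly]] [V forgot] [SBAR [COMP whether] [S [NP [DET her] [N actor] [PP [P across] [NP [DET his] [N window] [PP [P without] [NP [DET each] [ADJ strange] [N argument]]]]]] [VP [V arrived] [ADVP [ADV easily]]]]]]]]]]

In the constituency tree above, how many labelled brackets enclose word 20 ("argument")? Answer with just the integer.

The word sits inside N, which is inside NP, inside PP, inside NP, inside PP, inside NP, inside S, inside SBAR, inside VP, inside S, inside SBAR, inside VP, inside S — 13 brackets in all.

13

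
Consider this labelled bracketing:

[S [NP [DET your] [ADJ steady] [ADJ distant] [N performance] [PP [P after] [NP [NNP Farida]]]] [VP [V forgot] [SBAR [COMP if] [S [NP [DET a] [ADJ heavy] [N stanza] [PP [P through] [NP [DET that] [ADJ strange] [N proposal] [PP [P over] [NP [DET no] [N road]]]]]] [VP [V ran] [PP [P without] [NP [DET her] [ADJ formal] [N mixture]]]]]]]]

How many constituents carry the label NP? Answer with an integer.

6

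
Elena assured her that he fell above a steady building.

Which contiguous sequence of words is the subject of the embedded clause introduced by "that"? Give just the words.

he

In the embedded clause introduced by "that" the verb is "fell"; the NP preceding it, "he", is the subject.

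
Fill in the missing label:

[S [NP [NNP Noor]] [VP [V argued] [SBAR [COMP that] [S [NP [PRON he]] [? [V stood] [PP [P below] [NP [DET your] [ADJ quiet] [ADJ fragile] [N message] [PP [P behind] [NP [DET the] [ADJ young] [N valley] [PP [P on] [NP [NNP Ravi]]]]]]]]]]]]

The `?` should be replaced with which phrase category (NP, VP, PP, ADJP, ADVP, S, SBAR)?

The `?` node immediately contains: V 'stood', PP. That is the internal structure of a verb phrase, so the label is VP.

VP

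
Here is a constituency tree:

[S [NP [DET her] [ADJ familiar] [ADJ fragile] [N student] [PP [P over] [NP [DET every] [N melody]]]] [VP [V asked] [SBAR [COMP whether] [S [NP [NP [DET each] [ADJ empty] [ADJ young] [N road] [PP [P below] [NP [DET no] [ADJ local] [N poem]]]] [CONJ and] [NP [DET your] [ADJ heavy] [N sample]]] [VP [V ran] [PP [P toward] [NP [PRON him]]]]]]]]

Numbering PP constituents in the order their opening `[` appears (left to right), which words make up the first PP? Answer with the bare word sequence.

over every melody

In left-to-right order the PP constituents are "over every melody"; "below no local poem"; "toward him". Number 1 is "over every melody".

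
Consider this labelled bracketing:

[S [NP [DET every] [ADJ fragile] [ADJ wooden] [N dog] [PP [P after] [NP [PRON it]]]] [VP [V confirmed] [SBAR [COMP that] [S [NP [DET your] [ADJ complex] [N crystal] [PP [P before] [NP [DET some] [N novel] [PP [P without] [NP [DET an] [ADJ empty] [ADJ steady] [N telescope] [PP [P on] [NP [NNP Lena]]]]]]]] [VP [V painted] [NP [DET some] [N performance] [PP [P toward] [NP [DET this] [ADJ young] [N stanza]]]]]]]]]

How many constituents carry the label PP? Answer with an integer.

5

The PP constituents are: [PP after it]; [PP before some novel without an empty steady telescope on Lena]; [PP without an empty steady telescope on Lena]; [PP on Lena]; [PP toward this young stanza]. Total: 5.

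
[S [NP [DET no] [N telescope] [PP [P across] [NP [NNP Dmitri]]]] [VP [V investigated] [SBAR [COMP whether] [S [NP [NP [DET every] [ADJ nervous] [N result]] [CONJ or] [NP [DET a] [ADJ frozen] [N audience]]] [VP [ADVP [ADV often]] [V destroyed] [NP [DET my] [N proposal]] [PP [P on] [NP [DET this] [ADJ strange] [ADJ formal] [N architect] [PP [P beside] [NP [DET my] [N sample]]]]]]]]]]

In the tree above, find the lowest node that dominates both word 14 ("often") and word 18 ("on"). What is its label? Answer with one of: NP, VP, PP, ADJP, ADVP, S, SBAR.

VP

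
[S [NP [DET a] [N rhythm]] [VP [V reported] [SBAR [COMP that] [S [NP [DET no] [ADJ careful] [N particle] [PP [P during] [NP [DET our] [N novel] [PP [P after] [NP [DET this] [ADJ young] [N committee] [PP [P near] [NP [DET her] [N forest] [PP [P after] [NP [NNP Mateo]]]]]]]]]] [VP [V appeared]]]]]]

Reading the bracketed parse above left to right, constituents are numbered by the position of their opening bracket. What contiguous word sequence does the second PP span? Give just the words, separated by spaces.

after this young committee near her forest after Mateo

In left-to-right order the PP constituents are "during our novel after this young committee near her forest after Mateo"; "after this young committee near her forest after Mateo"; "near her forest after Mateo"; "after Mateo". Number 2 is "after this young committee near her forest after Mateo".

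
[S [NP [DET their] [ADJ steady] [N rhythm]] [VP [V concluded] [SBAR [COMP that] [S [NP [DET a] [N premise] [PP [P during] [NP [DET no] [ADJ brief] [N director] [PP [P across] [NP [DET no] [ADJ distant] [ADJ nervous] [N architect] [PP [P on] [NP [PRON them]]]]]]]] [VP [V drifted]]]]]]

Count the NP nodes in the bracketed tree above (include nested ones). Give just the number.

Scanning left to right, an opening `[NP` appears at word positions 1, 6, 9, 13, 18 — 5 in total.

5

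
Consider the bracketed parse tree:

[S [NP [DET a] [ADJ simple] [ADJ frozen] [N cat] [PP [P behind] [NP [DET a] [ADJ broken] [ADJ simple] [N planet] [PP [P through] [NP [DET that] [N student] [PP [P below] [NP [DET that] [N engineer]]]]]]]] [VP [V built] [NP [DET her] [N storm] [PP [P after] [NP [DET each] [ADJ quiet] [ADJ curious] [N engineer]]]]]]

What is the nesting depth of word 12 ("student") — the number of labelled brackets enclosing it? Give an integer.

7

Path from the root down to the word: S → NP → PP → NP → PP → NP → N. That is 7 enclosing brackets.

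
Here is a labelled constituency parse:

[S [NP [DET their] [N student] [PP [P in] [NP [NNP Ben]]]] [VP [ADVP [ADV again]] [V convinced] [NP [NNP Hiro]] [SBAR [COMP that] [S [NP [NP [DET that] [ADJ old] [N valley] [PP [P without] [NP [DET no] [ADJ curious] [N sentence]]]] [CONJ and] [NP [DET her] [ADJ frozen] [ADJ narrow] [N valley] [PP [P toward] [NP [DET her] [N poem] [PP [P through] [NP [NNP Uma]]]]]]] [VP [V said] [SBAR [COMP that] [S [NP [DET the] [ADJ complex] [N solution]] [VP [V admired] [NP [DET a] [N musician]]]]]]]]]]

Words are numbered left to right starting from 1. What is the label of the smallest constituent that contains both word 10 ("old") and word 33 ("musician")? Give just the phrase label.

S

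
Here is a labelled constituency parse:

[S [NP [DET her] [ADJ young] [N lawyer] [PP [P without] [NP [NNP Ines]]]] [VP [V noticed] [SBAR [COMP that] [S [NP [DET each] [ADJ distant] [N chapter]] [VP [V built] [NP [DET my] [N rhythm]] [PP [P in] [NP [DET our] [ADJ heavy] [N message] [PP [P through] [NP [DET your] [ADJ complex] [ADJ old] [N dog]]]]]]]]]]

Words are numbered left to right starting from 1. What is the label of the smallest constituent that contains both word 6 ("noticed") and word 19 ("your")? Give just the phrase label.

The smallest bracket enclosing both words is [VP noticed that each distant chapter built my rhythm in our heavy message through your complex old dog], so the label is VP.

VP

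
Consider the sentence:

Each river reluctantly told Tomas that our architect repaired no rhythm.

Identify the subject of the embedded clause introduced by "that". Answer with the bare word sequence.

The subject of the embedded clause introduced by "that" is the NP immediately before the verb "repaired": "our architect".

our architect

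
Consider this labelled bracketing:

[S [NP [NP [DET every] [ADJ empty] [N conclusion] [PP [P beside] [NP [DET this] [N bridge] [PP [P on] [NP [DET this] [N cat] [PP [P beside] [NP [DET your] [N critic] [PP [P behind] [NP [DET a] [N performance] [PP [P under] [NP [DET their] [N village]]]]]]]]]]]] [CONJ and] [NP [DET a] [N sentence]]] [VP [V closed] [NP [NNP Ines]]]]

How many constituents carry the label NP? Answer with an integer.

Listing each NP by its span: [NP every empty conclusion beside this bridge on this cat beside your critic behind a performance under their village and a sentence]; [NP every empty conclusion beside this bridge on this cat beside your critic behind a performance under their village]; [NP this bridge on this cat beside your critic behind a performance under their village]; [NP this cat beside your critic behind a performance under their village]; [NP your critic behind a performance under their village]; [NP a performance under their village] … — that makes 9.

9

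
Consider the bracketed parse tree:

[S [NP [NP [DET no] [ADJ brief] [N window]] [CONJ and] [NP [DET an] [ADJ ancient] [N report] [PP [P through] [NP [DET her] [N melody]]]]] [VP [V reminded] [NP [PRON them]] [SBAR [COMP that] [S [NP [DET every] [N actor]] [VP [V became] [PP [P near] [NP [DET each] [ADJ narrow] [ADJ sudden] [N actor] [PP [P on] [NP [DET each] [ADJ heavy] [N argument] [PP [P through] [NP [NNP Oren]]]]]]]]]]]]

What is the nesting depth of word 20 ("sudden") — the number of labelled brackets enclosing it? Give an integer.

Counting open brackets not yet closed at "sudden": [S [VP [SBAR [S [VP [PP [NP [ADJ = 8.

8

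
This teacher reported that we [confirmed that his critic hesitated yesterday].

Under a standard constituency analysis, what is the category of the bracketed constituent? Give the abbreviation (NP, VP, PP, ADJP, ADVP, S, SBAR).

VP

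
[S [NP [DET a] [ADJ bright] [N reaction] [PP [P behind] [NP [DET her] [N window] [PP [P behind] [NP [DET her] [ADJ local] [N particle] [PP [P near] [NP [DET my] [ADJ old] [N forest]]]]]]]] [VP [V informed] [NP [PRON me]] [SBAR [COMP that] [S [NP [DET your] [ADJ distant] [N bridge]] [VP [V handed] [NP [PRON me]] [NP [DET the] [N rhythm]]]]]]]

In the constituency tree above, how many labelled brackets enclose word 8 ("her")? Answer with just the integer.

7

The word sits inside DET, which is inside NP, inside PP, inside NP, inside PP, inside NP, inside S — 7 brackets in all.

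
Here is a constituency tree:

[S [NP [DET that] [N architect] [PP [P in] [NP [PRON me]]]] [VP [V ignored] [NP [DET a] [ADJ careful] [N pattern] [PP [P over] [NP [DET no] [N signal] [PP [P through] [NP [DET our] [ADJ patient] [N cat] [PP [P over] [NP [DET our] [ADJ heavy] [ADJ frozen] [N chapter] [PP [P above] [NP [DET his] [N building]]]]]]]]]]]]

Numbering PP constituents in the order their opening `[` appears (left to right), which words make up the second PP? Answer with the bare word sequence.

The PP opening brackets appear, in order, over: "in me"; "over no signal through our patient cat over our heavy frozen chapter above his building"; "through our patient cat over our heavy frozen chapter above his building"; "over our heavy frozen chapter above his building"; "above his building". The second one spans "over no signal through our patient cat over our heavy frozen chapter above his building".

over no signal through our patient cat over our heavy frozen chapter above his building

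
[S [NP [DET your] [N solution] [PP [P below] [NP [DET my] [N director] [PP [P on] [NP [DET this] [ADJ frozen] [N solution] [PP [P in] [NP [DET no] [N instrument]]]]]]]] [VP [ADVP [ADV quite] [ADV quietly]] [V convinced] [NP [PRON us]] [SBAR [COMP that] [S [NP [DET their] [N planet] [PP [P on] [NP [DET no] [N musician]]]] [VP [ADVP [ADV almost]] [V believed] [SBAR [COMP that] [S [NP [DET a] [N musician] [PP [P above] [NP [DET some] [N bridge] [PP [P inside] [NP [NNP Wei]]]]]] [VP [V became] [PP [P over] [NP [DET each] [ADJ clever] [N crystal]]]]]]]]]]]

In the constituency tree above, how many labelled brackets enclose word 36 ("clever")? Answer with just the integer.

11

The word sits inside ADJ, which is inside NP, inside PP, inside VP, inside S, inside SBAR, inside VP, inside S, inside SBAR, inside VP, inside S — 11 brackets in all.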